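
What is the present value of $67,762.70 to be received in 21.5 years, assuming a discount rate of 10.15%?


Present value formula: PV = FV / (1 + r)^t
PV = $67,762.70 / (1 + 0.1015)^21.5
PV = $67,762.70 / 7.992208
PV = $8,478.60

PV = FV / (1 + r)^t = $8,478.60


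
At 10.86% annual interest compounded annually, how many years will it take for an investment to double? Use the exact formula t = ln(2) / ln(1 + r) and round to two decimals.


Doubling condition: (1 + r)^t = 2
Take ln of both sides: t × ln(1 + r) = ln(2)
t = ln(2) / ln(1 + r)
t = 0.693147 / 0.103098
t = 6.72

t = ln(2) / ln(1 + r) = 6.72 years


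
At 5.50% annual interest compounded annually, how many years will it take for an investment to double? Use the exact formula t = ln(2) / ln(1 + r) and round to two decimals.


Doubling condition: (1 + r)^t = 2
Take ln of both sides: t × ln(1 + r) = ln(2)
t = ln(2) / ln(1 + r)
t = 0.693147 / 0.053541
t = 12.95

t = ln(2) / ln(1 + r) = 12.95 years


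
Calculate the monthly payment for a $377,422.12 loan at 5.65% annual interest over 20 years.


Loan payment formula: PMT = PV × r / (1 − (1 + r)^(−n))
Monthly rate r = 0.0565/12 ≈ 0.00470833, n = 240 months
Denominator: 1 − (1 + 0.0565/12)^(−240) = 0.676109
PMT = $377,422.12 × (0.0565/12) / 0.676109
PMT = $2,628.32 per month

PMT = PV × r / (1-(1+r)^(-n)) = $2,628.32/month


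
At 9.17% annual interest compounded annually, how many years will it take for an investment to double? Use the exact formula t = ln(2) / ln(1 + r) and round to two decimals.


Doubling condition: (1 + r)^t = 2
Take ln of both sides: t × ln(1 + r) = ln(2)
t = ln(2) / ln(1 + r)
t = 0.693147 / 0.087736
t = 7.90

t = ln(2) / ln(1 + r) = 7.90 years


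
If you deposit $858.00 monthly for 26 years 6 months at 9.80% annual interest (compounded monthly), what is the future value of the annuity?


Future value of an ordinary annuity: FV = PMT × ((1 + r)^n − 1) / r
Monthly rate r = 0.098/12 ≈ 0.00816667, n = 318
FV = $858.00 × ((1 + 0.098/12)^318 − 1) / (0.098/12)
FV = $858.00 × 1503.988680
FV = $1,290,422.29

FV = PMT × ((1+r)^n - 1)/r = $1,290,422.29


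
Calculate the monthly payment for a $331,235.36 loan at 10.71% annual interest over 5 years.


Loan payment formula: PMT = PV × r / (1 − (1 + r)^(−n))
Monthly rate r = 0.1071/12 = 0.008925, n = 60 months
Denominator: 1 − (1 + 0.1071/12)^(−60) = 0.413231
PMT = $331,235.36 × (0.1071/12) / 0.413231
PMT = $7,154.05 per month

PMT = PV × r / (1-(1+r)^(-n)) = $7,154.05/month


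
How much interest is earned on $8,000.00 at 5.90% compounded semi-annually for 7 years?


Compound interest earned = final amount − principal.
A = P(1 + r/n)^(nt) = $8,000.00 × (1 + 0.059/2)^(2 × 7) = $12,018.74
Interest = A − P = $12,018.74 − $8,000.00 = $4,018.74

Interest = A - P = $4,018.74


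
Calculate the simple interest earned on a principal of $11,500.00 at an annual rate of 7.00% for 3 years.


Simple interest formula: I = P × r × t
I = $11,500.00 × 0.07 × 3
I = $2,415.00

I = P × r × t = $2,415.00


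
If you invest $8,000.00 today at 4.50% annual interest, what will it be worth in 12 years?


Future value formula: FV = PV × (1 + r)^t
FV = $8,000.00 × (1 + 0.045)^12
FV = $8,000.00 × 1.695881
FV = $13,567.05

FV = PV × (1 + r)^t = $13,567.05


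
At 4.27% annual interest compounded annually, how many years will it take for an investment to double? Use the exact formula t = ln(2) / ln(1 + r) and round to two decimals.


Doubling condition: (1 + r)^t = 2
Take ln of both sides: t × ln(1 + r) = ln(2)
t = ln(2) / ln(1 + r)
t = 0.693147 / 0.041814
t = 16.58

t = ln(2) / ln(1 + r) = 16.58 years


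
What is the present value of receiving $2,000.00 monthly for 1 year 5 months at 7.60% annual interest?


Present value of an ordinary annuity: PV = PMT × (1 − (1 + r)^(−n)) / r
Monthly rate r = 0.076/12 ≈ 0.00633333, n = 17
PV = $2,000.00 × (1 − (1 + 0.076/12)^(−17)) / (0.076/12)
PV = $2,000.00 × 16.068669
PV = $32,137.34

PV = PMT × (1-(1+r)^(-n))/r = $32,137.34


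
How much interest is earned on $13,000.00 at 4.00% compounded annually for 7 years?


Compound interest earned = final amount − principal.
A = P(1 + r/n)^(nt) = $13,000.00 × (1 + 0.04/1)^(1 × 7) = $17,107.11
Interest = A − P = $17,107.11 − $13,000.00 = $4,107.11

Interest = A - P = $4,107.11


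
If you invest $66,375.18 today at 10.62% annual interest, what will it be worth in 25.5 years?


Future value formula: FV = PV × (1 + r)^t
FV = $66,375.18 × (1 + 0.1062)^25.5
FV = $66,375.18 × 13.1146946
FV = $870,490.21

FV = PV × (1 + r)^t = $870,490.21


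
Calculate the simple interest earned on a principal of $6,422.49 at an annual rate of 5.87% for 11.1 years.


Simple interest formula: I = P × r × t
I = $6,422.49 × 0.0587 × 11.1
I = $4,184.70

I = P × r × t = $4,184.70


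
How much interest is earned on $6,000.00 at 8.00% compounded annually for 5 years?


Compound interest earned = final amount − principal.
A = P(1 + r/n)^(nt) = $6,000.00 × (1 + 0.08/1)^(1 × 5) = $8,815.97
Interest = A − P = $8,815.97 − $6,000.00 = $2,815.97

Interest = A - P = $2,815.97


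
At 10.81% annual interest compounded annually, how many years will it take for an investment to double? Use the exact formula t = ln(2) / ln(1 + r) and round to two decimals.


Doubling condition: (1 + r)^t = 2
Take ln of both sides: t × ln(1 + r) = ln(2)
t = ln(2) / ln(1 + r)
t = 0.693147 / 0.102647
t = 6.75

t = ln(2) / ln(1 + r) = 6.75 years


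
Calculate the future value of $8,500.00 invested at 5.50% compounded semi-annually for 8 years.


Compound interest formula: A = P(1 + r/n)^(nt)
A = $8,500.00 × (1 + 0.055/2)^(2 × 8)
Growth factor: (1 + 0.055/2)^16 = 1.543509
A = $8,500.00 × 1.543509
A = $13,119.83

A = P(1 + r/n)^(nt) = $13,119.83


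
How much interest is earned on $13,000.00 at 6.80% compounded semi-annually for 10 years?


Compound interest earned = final amount − principal.
A = P(1 + r/n)^(nt) = $13,000.00 × (1 + 0.068/2)^(2 × 10) = $25,371.97
Interest = A − P = $25,371.97 − $13,000.00 = $12,371.97

Interest = A - P = $12,371.97


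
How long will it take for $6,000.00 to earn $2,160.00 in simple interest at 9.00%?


Rearrange the simple interest formula for t:
I = P × r × t  ⇒  t = I / (P × r)
t = $2,160.00 / ($6,000.00 × 0.09)
t = 4

t = I/(P×r) = 4 years


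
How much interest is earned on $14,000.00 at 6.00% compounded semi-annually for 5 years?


Compound interest earned = final amount − principal.
A = P(1 + r/n)^(nt) = $14,000.00 × (1 + 0.06/2)^(2 × 5) = $18,814.83
Interest = A − P = $18,814.83 − $14,000.00 = $4,814.83

Interest = A - P = $4,814.83


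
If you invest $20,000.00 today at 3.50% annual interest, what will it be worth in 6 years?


Future value formula: FV = PV × (1 + r)^t
FV = $20,000.00 × (1 + 0.035)^6
FV = $20,000.00 × 1.2292553
FV = $24,585.11

FV = PV × (1 + r)^t = $24,585.11


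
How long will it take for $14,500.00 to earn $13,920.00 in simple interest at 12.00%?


Rearrange the simple interest formula for t:
I = P × r × t  ⇒  t = I / (P × r)
t = $13,920.00 / ($14,500.00 × 0.12)
t = 8

t = I/(P×r) = 8 years


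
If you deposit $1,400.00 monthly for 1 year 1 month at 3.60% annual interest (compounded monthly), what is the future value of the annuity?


Future value of an ordinary annuity: FV = PMT × ((1 + r)^n − 1) / r
Monthly rate r = 0.036/12 = 0.003, n = 13
FV = $1,400.00 × ((1 + 0.036/12)^13 − 1) / (0.036/12)
FV = $1,400.00 × 13.236593
FV = $18,531.23

FV = PMT × ((1+r)^n - 1)/r = $18,531.23


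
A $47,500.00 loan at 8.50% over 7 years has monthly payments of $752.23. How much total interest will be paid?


Total paid over the life of the loan = PMT × n.
Total paid = $752.23 × 84 = $63,187.32
Total interest = total paid − principal = $63,187.32 − $47,500.00 = $15,687.32

Total interest = (PMT × n) - PV = $15,687.32


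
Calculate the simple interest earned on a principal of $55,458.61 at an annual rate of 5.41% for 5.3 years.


Simple interest formula: I = P × r × t
I = $55,458.61 × 0.0541 × 5.3
I = $15,901.65

I = P × r × t = $15,901.65


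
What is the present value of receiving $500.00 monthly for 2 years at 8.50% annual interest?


Present value of an ordinary annuity: PV = PMT × (1 − (1 + r)^(−n)) / r
Monthly rate r = 0.085/12 ≈ 0.00708333, n = 24
PV = $500.00 × (1 − (1 + 0.085/12)^(−24)) / (0.085/12)
PV = $500.00 × 21.999453
PV = $10,999.73

PV = PMT × (1-(1+r)^(-n))/r = $10,999.73


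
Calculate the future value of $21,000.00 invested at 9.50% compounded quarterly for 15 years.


Compound interest formula: A = P(1 + r/n)^(nt)
A = $21,000.00 × (1 + 0.095/4)^(4 × 15)
Growth factor: (1 + 0.095/4)^60 = 4.089167
A = $21,000.00 × 4.089167
A = $85,872.51

A = P(1 + r/n)^(nt) = $85,872.51


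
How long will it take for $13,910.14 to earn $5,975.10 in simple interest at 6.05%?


Rearrange the simple interest formula for t:
I = P × r × t  ⇒  t = I / (P × r)
t = $5,975.10 / ($13,910.14 × 0.0605)
t = 7.1

t = I/(P×r) = 7.1 years


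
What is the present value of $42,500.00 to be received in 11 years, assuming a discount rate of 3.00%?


Present value formula: PV = FV / (1 + r)^t
PV = $42,500.00 / (1 + 0.03)^11
PV = $42,500.00 / 1.384234
PV = $30,702.90

PV = FV / (1 + r)^t = $30,702.90


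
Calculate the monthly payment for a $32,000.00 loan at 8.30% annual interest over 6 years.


Loan payment formula: PMT = PV × r / (1 − (1 + r)^(−n))
Monthly rate r = 0.083/12 ≈ 0.00691667, n = 72 months
Denominator: 1 − (1 + 0.083/12)^(−72) = 0.391212
PMT = $32,000.00 × (0.083/12) / 0.391212
PMT = $565.76 per month

PMT = PV × r / (1-(1+r)^(-n)) = $565.76/month


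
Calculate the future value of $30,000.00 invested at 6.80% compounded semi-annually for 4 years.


Compound interest formula: A = P(1 + r/n)^(nt)
A = $30,000.00 × (1 + 0.068/2)^(2 × 4)
Growth factor: (1 + 0.068/2)^8 = 1.306665
A = $30,000.00 × 1.306665
A = $39,199.95

A = P(1 + r/n)^(nt) = $39,199.95


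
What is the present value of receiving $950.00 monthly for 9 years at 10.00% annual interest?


Present value of an ordinary annuity: PV = PMT × (1 − (1 + r)^(−n)) / r
Monthly rate r = 0.1/12 ≈ 0.00833333, n = 108
PV = $950.00 × (1 − (1 + 0.1/12)^(−108)) / (0.1/12)
PV = $950.00 × 71.029355
PV = $67,477.89

PV = PMT × (1-(1+r)^(-n))/r = $67,477.89


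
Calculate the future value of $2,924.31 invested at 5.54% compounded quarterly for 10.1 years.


Compound interest formula: A = P(1 + r/n)^(nt)
A = $2,924.31 × (1 + 0.0554/4)^(4 × 10.1)
Growth factor: (1 + 0.0554/4)^40.4 = 1.743162
A = $2,924.31 × 1.743162
A = $5,097.55

A = P(1 + r/n)^(nt) = $5,097.55


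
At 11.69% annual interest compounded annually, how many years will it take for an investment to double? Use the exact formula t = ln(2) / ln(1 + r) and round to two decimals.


Doubling condition: (1 + r)^t = 2
Take ln of both sides: t × ln(1 + r) = ln(2)
t = ln(2) / ln(1 + r)
t = 0.693147 / 0.110557
t = 6.27

t = ln(2) / ln(1 + r) = 6.27 years


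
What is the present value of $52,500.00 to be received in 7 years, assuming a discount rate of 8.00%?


Present value formula: PV = FV / (1 + r)^t
PV = $52,500.00 / (1 + 0.08)^7
PV = $52,500.00 / 1.713824
PV = $30,633.25

PV = FV / (1 + r)^t = $30,633.25


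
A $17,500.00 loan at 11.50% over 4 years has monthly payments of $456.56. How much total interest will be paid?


Total paid over the life of the loan = PMT × n.
Total paid = $456.56 × 48 = $21,914.88
Total interest = total paid − principal = $21,914.88 − $17,500.00 = $4,414.88

Total interest = (PMT × n) - PV = $4,414.88


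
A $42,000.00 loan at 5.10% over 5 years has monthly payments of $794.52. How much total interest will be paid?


Total paid over the life of the loan = PMT × n.
Total paid = $794.52 × 60 = $47,671.20
Total interest = total paid − principal = $47,671.20 − $42,000.00 = $5,671.20

Total interest = (PMT × n) - PV = $5,671.20


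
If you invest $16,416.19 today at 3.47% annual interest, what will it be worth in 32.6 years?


Future value formula: FV = PV × (1 + r)^t
FV = $16,416.19 × (1 + 0.0347)^32.6
FV = $16,416.19 × 3.040542
FV = $49,914.12

FV = PV × (1 + r)^t = $49,914.12


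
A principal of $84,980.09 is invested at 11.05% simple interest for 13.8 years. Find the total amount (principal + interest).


Total amount formula: A = P(1 + rt) = P + P·r·t
Interest: I = P × r × t = $84,980.09 × 0.1105 × 13.8 = $129,586.14
A = P + I = $84,980.09 + $129,586.14 = $214,566.23

A = P + I = P(1 + rt) = $214,566.23


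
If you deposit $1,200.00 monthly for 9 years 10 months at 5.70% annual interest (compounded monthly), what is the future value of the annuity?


Future value of an ordinary annuity: FV = PMT × ((1 + r)^n − 1) / r
Monthly rate r = 0.057/12 = 0.00475, n = 118
FV = $1,200.00 × ((1 + 0.057/12)^118 − 1) / (0.057/12)
FV = $1,200.00 × 157.731645
FV = $189,277.97

FV = PMT × ((1+r)^n - 1)/r = $189,277.97


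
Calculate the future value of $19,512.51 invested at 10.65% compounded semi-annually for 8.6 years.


Compound interest formula: A = P(1 + r/n)^(nt)
A = $19,512.51 × (1 + 0.1065/2)^(2 × 8.6)
Growth factor: (1 + 0.1065/2)^17.2 = 2.440851
A = $19,512.51 × 2.440851
A = $47,627.13

A = P(1 + r/n)^(nt) = $47,627.13


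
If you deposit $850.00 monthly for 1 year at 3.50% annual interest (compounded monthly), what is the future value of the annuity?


Future value of an ordinary annuity: FV = PMT × ((1 + r)^n − 1) / r
Monthly rate r = 0.035/12 ≈ 0.00291667, n = 12
FV = $850.00 × ((1 + 0.035/12)^12 − 1) / (0.035/12)
FV = $850.00 × 12.194384
FV = $10,365.23

FV = PMT × ((1+r)^n - 1)/r = $10,365.23


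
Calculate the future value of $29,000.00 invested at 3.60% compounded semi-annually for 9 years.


Compound interest formula: A = P(1 + r/n)^(nt)
A = $29,000.00 × (1 + 0.036/2)^(2 × 9)
Growth factor: (1 + 0.036/2)^18 = 1.378669
A = $29,000.00 × 1.378669
A = $39,981.40

A = P(1 + r/n)^(nt) = $39,981.40


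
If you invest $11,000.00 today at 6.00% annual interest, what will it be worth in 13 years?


Future value formula: FV = PV × (1 + r)^t
FV = $11,000.00 × (1 + 0.06)^13
FV = $11,000.00 × 2.132928
FV = $23,462.21

FV = PV × (1 + r)^t = $23,462.21


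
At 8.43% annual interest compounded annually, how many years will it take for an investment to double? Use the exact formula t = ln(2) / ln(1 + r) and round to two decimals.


Doubling condition: (1 + r)^t = 2
Take ln of both sides: t × ln(1 + r) = ln(2)
t = ln(2) / ln(1 + r)
t = 0.693147 / 0.080935
t = 8.56

t = ln(2) / ln(1 + r) = 8.56 years


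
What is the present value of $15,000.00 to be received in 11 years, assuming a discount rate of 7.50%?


Present value formula: PV = FV / (1 + r)^t
PV = $15,000.00 / (1 + 0.075)^11
PV = $15,000.00 / 2.215609
PV = $6,770.15

PV = FV / (1 + r)^t = $6,770.15


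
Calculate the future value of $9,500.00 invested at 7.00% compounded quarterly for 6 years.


Compound interest formula: A = P(1 + r/n)^(nt)
A = $9,500.00 × (1 + 0.07/4)^(4 × 6)
Growth factor: (1 + 0.07/4)^24 = 1.516443
A = $9,500.00 × 1.516443
A = $14,406.21

A = P(1 + r/n)^(nt) = $14,406.21


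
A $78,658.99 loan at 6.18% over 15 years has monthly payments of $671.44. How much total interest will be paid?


Total paid over the life of the loan = PMT × n.
Total paid = $671.44 × 180 = $120,859.20
Total interest = total paid − principal = $120,859.20 − $78,658.99 = $42,200.21

Total interest = (PMT × n) - PV = $42,200.21


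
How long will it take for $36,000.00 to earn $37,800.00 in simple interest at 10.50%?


Rearrange the simple interest formula for t:
I = P × r × t  ⇒  t = I / (P × r)
t = $37,800.00 / ($36,000.00 × 0.105)
t = 10

t = I/(P×r) = 10 years


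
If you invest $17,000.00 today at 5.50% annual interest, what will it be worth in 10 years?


Future value formula: FV = PV × (1 + r)^t
FV = $17,000.00 × (1 + 0.055)^10
FV = $17,000.00 × 1.7081445
FV = $29,038.46

FV = PV × (1 + r)^t = $29,038.46


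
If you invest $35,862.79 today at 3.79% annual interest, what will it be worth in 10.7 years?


Future value formula: FV = PV × (1 + r)^t
FV = $35,862.79 × (1 + 0.0379)^10.7
FV = $35,862.79 × 1.4888947
FV = $53,395.92

FV = PV × (1 + r)^t = $53,395.92


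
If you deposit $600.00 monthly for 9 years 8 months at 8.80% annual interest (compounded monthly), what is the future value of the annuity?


Future value of an ordinary annuity: FV = PMT × ((1 + r)^n − 1) / r
Monthly rate r = 0.088/12 ≈ 0.00733333, n = 116
FV = $600.00 × ((1 + 0.088/12)^116 − 1) / (0.088/12)
FV = $600.00 × 181.902467
FV = $109,141.48

FV = PMT × ((1+r)^n - 1)/r = $109,141.48


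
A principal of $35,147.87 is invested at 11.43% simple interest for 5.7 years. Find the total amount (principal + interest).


Total amount formula: A = P(1 + rt) = P + P·r·t
Interest: I = P × r × t = $35,147.87 × 0.1143 × 5.7 = $22,899.19
A = P + I = $35,147.87 + $22,899.19 = $58,047.06

A = P + I = P(1 + rt) = $58,047.06


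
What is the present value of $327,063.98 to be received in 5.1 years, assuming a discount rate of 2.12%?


Present value formula: PV = FV / (1 + r)^t
PV = $327,063.98 / (1 + 0.0212)^5.1
PV = $327,063.98 / 1.11292298
PV = $293,878.36

PV = FV / (1 + r)^t = $293,878.36


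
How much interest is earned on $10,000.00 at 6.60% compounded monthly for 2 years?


Compound interest earned = final amount − principal.
A = P(1 + r/n)^(nt) = $10,000.00 × (1 + 0.066/12)^(12 × 2) = $11,406.96
Interest = A − P = $11,406.96 − $10,000.00 = $1,406.96

Interest = A - P = $1,406.96


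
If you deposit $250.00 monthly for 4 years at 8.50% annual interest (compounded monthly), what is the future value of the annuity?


Future value of an ordinary annuity: FV = PMT × ((1 + r)^n − 1) / r
Monthly rate r = 0.085/12 ≈ 0.00708333, n = 48
FV = $250.00 × ((1 + 0.085/12)^48 − 1) / (0.085/12)
FV = $250.00 × 56.931495
FV = $14,232.87

FV = PMT × ((1+r)^n - 1)/r = $14,232.87


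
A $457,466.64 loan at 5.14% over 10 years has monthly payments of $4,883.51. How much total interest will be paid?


Total paid over the life of the loan = PMT × n.
Total paid = $4,883.51 × 120 = $586,021.20
Total interest = total paid − principal = $586,021.20 − $457,466.64 = $128,554.56

Total interest = (PMT × n) - PV = $128,554.56


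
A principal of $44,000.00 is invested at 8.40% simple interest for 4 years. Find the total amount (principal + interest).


Total amount formula: A = P(1 + rt) = P + P·r·t
Interest: I = P × r × t = $44,000.00 × 0.084 × 4 = $14,784.00
A = P + I = $44,000.00 + $14,784.00 = $58,784.00

A = P + I = P(1 + rt) = $58,784.00


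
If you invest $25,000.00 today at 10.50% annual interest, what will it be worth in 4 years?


Future value formula: FV = PV × (1 + r)^t
FV = $25,000.00 × (1 + 0.105)^4
FV = $25,000.00 × 1.490902
FV = $37,272.55

FV = PV × (1 + r)^t = $37,272.55


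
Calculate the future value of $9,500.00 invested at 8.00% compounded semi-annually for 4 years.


Compound interest formula: A = P(1 + r/n)^(nt)
A = $9,500.00 × (1 + 0.08/2)^(2 × 4)
Growth factor: (1 + 0.08/2)^8 = 1.368569
A = $9,500.00 × 1.368569
A = $13,001.41

A = P(1 + r/n)^(nt) = $13,001.41


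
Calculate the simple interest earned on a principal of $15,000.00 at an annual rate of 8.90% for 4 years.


Simple interest formula: I = P × r × t
I = $15,000.00 × 0.089 × 4
I = $5,340.00

I = P × r × t = $5,340.00


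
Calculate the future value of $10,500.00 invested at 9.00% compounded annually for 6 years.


Compound interest formula: A = P(1 + r/n)^(nt)
A = $10,500.00 × (1 + 0.09/1)^(1 × 6)
Growth factor: (1 + 0.09/1)^6 = 1.677100
A = $10,500.00 × 1.677100
A = $17,609.55

A = P(1 + r/n)^(nt) = $17,609.55


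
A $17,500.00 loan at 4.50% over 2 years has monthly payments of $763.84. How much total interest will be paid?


Total paid over the life of the loan = PMT × n.
Total paid = $763.84 × 24 = $18,332.16
Total interest = total paid − principal = $18,332.16 − $17,500.00 = $832.16

Total interest = (PMT × n) - PV = $832.16


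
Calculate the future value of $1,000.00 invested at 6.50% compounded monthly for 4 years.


Compound interest formula: A = P(1 + r/n)^(nt)
A = $1,000.00 × (1 + 0.065/12)^(12 × 4)
Growth factor: (1 + 0.065/12)^48 = 1.296020
A = $1,000.00 × 1.296020
A = $1,296.02

A = P(1 + r/n)^(nt) = $1,296.02


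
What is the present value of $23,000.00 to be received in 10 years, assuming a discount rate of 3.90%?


Present value formula: PV = FV / (1 + r)^t
PV = $23,000.00 / (1 + 0.039)^10
PV = $23,000.00 / 1.466073
PV = $15,688.17

PV = FV / (1 + r)^t = $15,688.17


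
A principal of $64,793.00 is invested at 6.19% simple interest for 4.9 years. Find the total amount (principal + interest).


Total amount formula: A = P(1 + rt) = P + P·r·t
Interest: I = P × r × t = $64,793.00 × 0.0619 × 4.9 = $19,652.36
A = P + I = $64,793.00 + $19,652.36 = $84,445.36

A = P + I = P(1 + rt) = $84,445.36


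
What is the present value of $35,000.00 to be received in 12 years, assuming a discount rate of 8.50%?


Present value formula: PV = FV / (1 + r)^t
PV = $35,000.00 / (1 + 0.085)^12
PV = $35,000.00 / 2.661686
PV = $13,149.56

PV = FV / (1 + r)^t = $13,149.56


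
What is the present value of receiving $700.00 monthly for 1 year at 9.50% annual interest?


Present value of an ordinary annuity: PV = PMT × (1 − (1 + r)^(−n)) / r
Monthly rate r = 0.095/12 ≈ 0.00791667, n = 12
PV = $700.00 × (1 − (1 + 0.095/12)^(−12)) / (0.095/12)
PV = $700.00 × 11.404653
PV = $7,983.26

PV = PMT × (1-(1+r)^(-n))/r = $7,983.26


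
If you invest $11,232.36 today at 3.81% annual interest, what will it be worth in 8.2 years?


Future value formula: FV = PV × (1 + r)^t
FV = $11,232.36 × (1 + 0.0381)^8.2
FV = $11,232.36 × 1.3588182
FV = $15,262.74

FV = PV × (1 + r)^t = $15,262.74


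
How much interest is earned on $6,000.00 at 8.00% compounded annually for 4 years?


Compound interest earned = final amount − principal.
A = P(1 + r/n)^(nt) = $6,000.00 × (1 + 0.08/1)^(1 × 4) = $8,162.93
Interest = A − P = $8,162.93 − $6,000.00 = $2,162.93

Interest = A - P = $2,162.93


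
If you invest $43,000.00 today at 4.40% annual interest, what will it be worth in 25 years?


Future value formula: FV = PV × (1 + r)^t
FV = $43,000.00 × (1 + 0.044)^25
FV = $43,000.00 × 2.9343537
FV = $126,177.21

FV = PV × (1 + r)^t = $126,177.21


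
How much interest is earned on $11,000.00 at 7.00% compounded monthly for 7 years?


Compound interest earned = final amount − principal.
A = P(1 + r/n)^(nt) = $11,000.00 × (1 + 0.07/12)^(12 × 7) = $17,929.93
Interest = A − P = $17,929.93 − $11,000.00 = $6,929.93

Interest = A - P = $6,929.93


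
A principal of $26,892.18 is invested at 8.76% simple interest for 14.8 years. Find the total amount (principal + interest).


Total amount formula: A = P(1 + rt) = P + P·r·t
Interest: I = P × r × t = $26,892.18 × 0.0876 × 14.8 = $34,865.17
A = P + I = $26,892.18 + $34,865.17 = $61,757.35

A = P + I = P(1 + rt) = $61,757.35


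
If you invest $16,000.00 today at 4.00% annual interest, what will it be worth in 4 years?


Future value formula: FV = PV × (1 + r)^t
FV = $16,000.00 × (1 + 0.04)^4
FV = $16,000.00 × 1.169859
FV = $18,717.74

FV = PV × (1 + r)^t = $18,717.74


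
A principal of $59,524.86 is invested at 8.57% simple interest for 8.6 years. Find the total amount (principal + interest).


Total amount formula: A = P(1 + rt) = P + P·r·t
Interest: I = P × r × t = $59,524.86 × 0.0857 × 8.6 = $43,871.01
A = P + I = $59,524.86 + $43,871.01 = $103,395.87

A = P + I = P(1 + rt) = $103,395.87


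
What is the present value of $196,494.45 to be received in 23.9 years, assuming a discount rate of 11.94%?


Present value formula: PV = FV / (1 + r)^t
PV = $196,494.45 / (1 + 0.1194)^23.9
PV = $196,494.45 / 14.816606
PV = $13,261.77

PV = FV / (1 + r)^t = $13,261.77


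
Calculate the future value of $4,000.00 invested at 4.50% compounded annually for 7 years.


Compound interest formula: A = P(1 + r/n)^(nt)
A = $4,000.00 × (1 + 0.045/1)^(1 × 7)
Growth factor: (1 + 0.045/1)^7 = 1.360862
A = $4,000.00 × 1.360862
A = $5,443.45

A = P(1 + r/n)^(nt) = $5,443.45


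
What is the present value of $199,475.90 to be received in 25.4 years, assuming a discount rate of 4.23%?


Present value formula: PV = FV / (1 + r)^t
PV = $199,475.90 / (1 + 0.0423)^25.4
PV = $199,475.90 / 2.8642805
PV = $69,642.59

PV = FV / (1 + r)^t = $69,642.59


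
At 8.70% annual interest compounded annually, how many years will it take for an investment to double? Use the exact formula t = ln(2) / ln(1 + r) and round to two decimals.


Doubling condition: (1 + r)^t = 2
Take ln of both sides: t × ln(1 + r) = ln(2)
t = ln(2) / ln(1 + r)
t = 0.693147 / 0.083422
t = 8.31

t = ln(2) / ln(1 + r) = 8.31 years


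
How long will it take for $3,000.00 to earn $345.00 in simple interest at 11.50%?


Rearrange the simple interest formula for t:
I = P × r × t  ⇒  t = I / (P × r)
t = $345.00 / ($3,000.00 × 0.115)
t = 1

t = I/(P×r) = 1 year


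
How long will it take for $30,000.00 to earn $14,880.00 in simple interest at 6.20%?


Rearrange the simple interest formula for t:
I = P × r × t  ⇒  t = I / (P × r)
t = $14,880.00 / ($30,000.00 × 0.062)
t = 8

t = I/(P×r) = 8 years


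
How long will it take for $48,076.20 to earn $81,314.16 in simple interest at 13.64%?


Rearrange the simple interest formula for t:
I = P × r × t  ⇒  t = I / (P × r)
t = $81,314.16 / ($48,076.20 × 0.1364)
t = 12.4

t = I/(P×r) = 12.4 years


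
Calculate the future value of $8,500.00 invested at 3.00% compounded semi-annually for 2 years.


Compound interest formula: A = P(1 + r/n)^(nt)
A = $8,500.00 × (1 + 0.03/2)^(2 × 2)
Growth factor: (1 + 0.03/2)^4 = 1.061364
A = $8,500.00 × 1.061364
A = $9,021.59

A = P(1 + r/n)^(nt) = $9,021.59


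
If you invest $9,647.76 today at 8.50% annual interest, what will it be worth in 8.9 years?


Future value formula: FV = PV × (1 + r)^t
FV = $9,647.76 × (1 + 0.085)^8.9
FV = $9,647.76 × 2.0669248
FV = $19,941.19

FV = PV × (1 + r)^t = $19,941.19


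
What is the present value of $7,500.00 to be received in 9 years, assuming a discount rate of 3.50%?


Present value formula: PV = FV / (1 + r)^t
PV = $7,500.00 / (1 + 0.035)^9
PV = $7,500.00 / 1.362897
PV = $5,502.98

PV = FV / (1 + r)^t = $5,502.98


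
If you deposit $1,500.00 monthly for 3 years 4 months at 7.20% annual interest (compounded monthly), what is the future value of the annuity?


Future value of an ordinary annuity: FV = PMT × ((1 + r)^n − 1) / r
Monthly rate r = 0.072/12 = 0.006, n = 40
FV = $1,500.00 × ((1 + 0.072/12)^40 − 1) / (0.072/12)
FV = $1,500.00 × 45.056304
FV = $67,584.46

FV = PMT × ((1+r)^n - 1)/r = $67,584.46


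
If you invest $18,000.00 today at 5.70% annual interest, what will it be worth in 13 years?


Future value formula: FV = PV × (1 + r)^t
FV = $18,000.00 × (1 + 0.057)^13
FV = $18,000.00 × 2.0557715
FV = $37,003.89

FV = PV × (1 + r)^t = $37,003.89


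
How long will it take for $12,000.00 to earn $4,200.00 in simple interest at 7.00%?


Rearrange the simple interest formula for t:
I = P × r × t  ⇒  t = I / (P × r)
t = $4,200.00 / ($12,000.00 × 0.07)
t = 5

t = I/(P×r) = 5 years


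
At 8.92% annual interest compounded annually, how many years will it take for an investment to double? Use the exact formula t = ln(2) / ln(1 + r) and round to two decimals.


Doubling condition: (1 + r)^t = 2
Take ln of both sides: t × ln(1 + r) = ln(2)
t = ln(2) / ln(1 + r)
t = 0.693147 / 0.085443
t = 8.11

t = ln(2) / ln(1 + r) = 8.11 years


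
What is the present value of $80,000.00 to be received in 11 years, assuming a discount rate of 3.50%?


Present value formula: PV = FV / (1 + r)^t
PV = $80,000.00 / (1 + 0.035)^11
PV = $80,000.00 / 1.4599697
PV = $54,795.66

PV = FV / (1 + r)^t = $54,795.66


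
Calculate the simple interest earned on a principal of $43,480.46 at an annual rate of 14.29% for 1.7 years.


Simple interest formula: I = P × r × t
I = $43,480.46 × 0.1429 × 1.7
I = $10,562.71

I = P × r × t = $10,562.71


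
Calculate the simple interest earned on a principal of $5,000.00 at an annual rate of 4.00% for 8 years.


Simple interest formula: I = P × r × t
I = $5,000.00 × 0.04 × 8
I = $1,600.00

I = P × r × t = $1,600.00


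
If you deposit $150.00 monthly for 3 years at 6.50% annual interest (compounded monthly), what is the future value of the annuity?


Future value of an ordinary annuity: FV = PMT × ((1 + r)^n − 1) / r
Monthly rate r = 0.065/12 ≈ 0.00541667, n = 36
FV = $150.00 × ((1 + 0.065/12)^36 − 1) / (0.065/12)
FV = $150.00 × 39.631685
FV = $5,944.75

FV = PMT × ((1+r)^n - 1)/r = $5,944.75


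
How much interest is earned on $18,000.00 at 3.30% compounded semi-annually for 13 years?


Compound interest earned = final amount − principal.
A = P(1 + r/n)^(nt) = $18,000.00 × (1 + 0.033/2)^(2 × 13) = $27,546.38
Interest = A − P = $27,546.38 − $18,000.00 = $9,546.38

Interest = A - P = $9,546.38


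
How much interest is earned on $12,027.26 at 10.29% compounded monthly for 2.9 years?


Compound interest earned = final amount − principal.
A = P(1 + r/n)^(nt) = $12,027.26 × (1 + 0.1029/12)^(12 × 2.9) = $16,188.70
Interest = A − P = $16,188.70 − $12,027.26 = $4,161.44

Interest = A - P = $4,161.44


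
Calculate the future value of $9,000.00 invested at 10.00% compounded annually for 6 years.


Compound interest formula: A = P(1 + r/n)^(nt)
A = $9,000.00 × (1 + 0.1/1)^(1 × 6)
Growth factor: (1 + 0.1/1)^6 = 1.771561
A = $9,000.00 × 1.771561
A = $15,944.05

A = P(1 + r/n)^(nt) = $15,944.05


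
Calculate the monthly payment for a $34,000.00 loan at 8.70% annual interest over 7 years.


Loan payment formula: PMT = PV × r / (1 − (1 + r)^(−n))
Monthly rate r = 0.087/12 = 0.00725, n = 84 months
Denominator: 1 − (1 + 0.087/12)^(−84) = 0.454909
PMT = $34,000.00 × (0.087/12) / 0.454909
PMT = $541.87 per month

PMT = PV × r / (1-(1+r)^(-n)) = $541.87/month


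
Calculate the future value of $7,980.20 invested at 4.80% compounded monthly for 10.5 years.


Compound interest formula: A = P(1 + r/n)^(nt)
A = $7,980.20 × (1 + 0.048/12)^(12 × 10.5)
Growth factor: (1 + 0.048/12)^126 = 1.653666
A = $7,980.20 × 1.653666
A = $13,196.59

A = P(1 + r/n)^(nt) = $13,196.59


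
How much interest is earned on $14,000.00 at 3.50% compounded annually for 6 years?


Compound interest earned = final amount − principal.
A = P(1 + r/n)^(nt) = $14,000.00 × (1 + 0.035/1)^(1 × 6) = $17,209.57
Interest = A − P = $17,209.57 − $14,000.00 = $3,209.57

Interest = A - P = $3,209.57


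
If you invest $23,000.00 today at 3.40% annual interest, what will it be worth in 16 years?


Future value formula: FV = PV × (1 + r)^t
FV = $23,000.00 × (1 + 0.034)^16
FV = $23,000.00 × 1.707374
FV = $39,269.60

FV = PV × (1 + r)^t = $39,269.60


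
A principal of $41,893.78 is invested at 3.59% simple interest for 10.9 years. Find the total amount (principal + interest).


Total amount formula: A = P(1 + rt) = P + P·r·t
Interest: I = P × r × t = $41,893.78 × 0.0359 × 10.9 = $16,393.46
A = P + I = $41,893.78 + $16,393.46 = $58,287.24

A = P + I = P(1 + rt) = $58,287.24


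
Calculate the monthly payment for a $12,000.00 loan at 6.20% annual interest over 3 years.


Loan payment formula: PMT = PV × r / (1 − (1 + r)^(−n))
Monthly rate r = 0.062/12 ≈ 0.00516667, n = 36 months
Denominator: 1 − (1 + 0.062/12)^(−36) = 0.169329
PMT = $12,000.00 × (0.062/12) / 0.169329
PMT = $366.15 per month

PMT = PV × r / (1-(1+r)^(-n)) = $366.15/month


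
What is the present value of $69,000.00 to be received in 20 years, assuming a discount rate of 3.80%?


Present value formula: PV = FV / (1 + r)^t
PV = $69,000.00 / (1 + 0.038)^20
PV = $69,000.00 / 2.108371
PV = $32,726.69

PV = FV / (1 + r)^t = $32,726.69


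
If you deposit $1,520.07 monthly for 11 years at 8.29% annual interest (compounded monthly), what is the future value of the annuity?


Future value of an ordinary annuity: FV = PMT × ((1 + r)^n − 1) / r
Monthly rate r = 0.0829/12 ≈ 0.00690833, n = 132
FV = $1,520.07 × ((1 + 0.0829/12)^132 − 1) / (0.0829/12)
FV = $1,520.07 × 214.415716
FV = $325,926.90

FV = PMT × ((1+r)^n - 1)/r = $325,926.90


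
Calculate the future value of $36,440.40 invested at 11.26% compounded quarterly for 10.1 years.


Compound interest formula: A = P(1 + r/n)^(nt)
A = $36,440.40 × (1 + 0.1126/4)^(4 × 10.1)
Growth factor: (1 + 0.1126/4)^40.4 = 3.069600
A = $36,440.40 × 3.069600
A = $111,857.45

A = P(1 + r/n)^(nt) = $111,857.45


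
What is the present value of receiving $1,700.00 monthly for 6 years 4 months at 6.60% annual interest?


Present value of an ordinary annuity: PV = PMT × (1 − (1 + r)^(−n)) / r
Monthly rate r = 0.066/12 = 0.0055, n = 76
PV = $1,700.00 × (1 − (1 + 0.066/12)^(−76)) / (0.066/12)
PV = $1,700.00 × 61.978785
PV = $105,363.93

PV = PMT × (1-(1+r)^(-n))/r = $105,363.93


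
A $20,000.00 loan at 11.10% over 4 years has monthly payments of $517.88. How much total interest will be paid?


Total paid over the life of the loan = PMT × n.
Total paid = $517.88 × 48 = $24,858.24
Total interest = total paid − principal = $24,858.24 − $20,000.00 = $4,858.24

Total interest = (PMT × n) - PV = $4,858.24


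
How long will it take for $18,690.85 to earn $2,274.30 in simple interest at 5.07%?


Rearrange the simple interest formula for t:
I = P × r × t  ⇒  t = I / (P × r)
t = $2,274.30 / ($18,690.85 × 0.0507)
t = 2.4

t = I/(P×r) = 2.4 years


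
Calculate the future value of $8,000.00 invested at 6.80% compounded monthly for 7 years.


Compound interest formula: A = P(1 + r/n)^(nt)
A = $8,000.00 × (1 + 0.068/12)^(12 × 7)
Growth factor: (1 + 0.068/12)^84 = 1.6074618
A = $8,000.00 × 1.6074618
A = $12,859.69

A = P(1 + r/n)^(nt) = $12,859.69


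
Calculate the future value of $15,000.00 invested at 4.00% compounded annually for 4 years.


Compound interest formula: A = P(1 + r/n)^(nt)
A = $15,000.00 × (1 + 0.04/1)^(1 × 4)
Growth factor: (1 + 0.04/1)^4 = 1.1698586
A = $15,000.00 × 1.1698586
A = $17,547.88

A = P(1 + r/n)^(nt) = $17,547.88


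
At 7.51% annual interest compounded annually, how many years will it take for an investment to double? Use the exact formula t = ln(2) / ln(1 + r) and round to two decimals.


Doubling condition: (1 + r)^t = 2
Take ln of both sides: t × ln(1 + r) = ln(2)
t = ln(2) / ln(1 + r)
t = 0.693147 / 0.072414
t = 9.57

t = ln(2) / ln(1 + r) = 9.57 years


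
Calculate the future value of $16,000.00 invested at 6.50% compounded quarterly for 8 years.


Compound interest formula: A = P(1 + r/n)^(nt)
A = $16,000.00 × (1 + 0.065/4)^(4 × 8)
Growth factor: (1 + 0.065/4)^32 = 1.675012
A = $16,000.00 × 1.675012
A = $26,800.19

A = P(1 + r/n)^(nt) = $26,800.19


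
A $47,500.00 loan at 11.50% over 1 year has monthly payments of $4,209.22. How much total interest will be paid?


Total paid over the life of the loan = PMT × n.
Total paid = $4,209.22 × 12 = $50,510.64
Total interest = total paid − principal = $50,510.64 − $47,500.00 = $3,010.64

Total interest = (PMT × n) - PV = $3,010.64


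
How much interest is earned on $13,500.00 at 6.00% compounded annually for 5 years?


Compound interest earned = final amount − principal.
A = P(1 + r/n)^(nt) = $13,500.00 × (1 + 0.06/1)^(1 × 5) = $18,066.05
Interest = A − P = $18,066.05 − $13,500.00 = $4,566.05

Interest = A - P = $4,566.05


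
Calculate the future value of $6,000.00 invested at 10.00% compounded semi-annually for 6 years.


Compound interest formula: A = P(1 + r/n)^(nt)
A = $6,000.00 × (1 + 0.1/2)^(2 × 6)
Growth factor: (1 + 0.1/2)^12 = 1.795856
A = $6,000.00 × 1.795856
A = $10,775.14

A = P(1 + r/n)^(nt) = $10,775.14


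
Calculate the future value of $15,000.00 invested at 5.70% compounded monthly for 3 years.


Compound interest formula: A = P(1 + r/n)^(nt)
A = $15,000.00 × (1 + 0.057/12)^(12 × 3)
Growth factor: (1 + 0.057/12)^36 = 1.1860105
A = $15,000.00 × 1.1860105
A = $17,790.16

A = P(1 + r/n)^(nt) = $17,790.16


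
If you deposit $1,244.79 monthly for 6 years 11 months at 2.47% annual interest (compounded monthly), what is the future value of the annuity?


Future value of an ordinary annuity: FV = PMT × ((1 + r)^n − 1) / r
Monthly rate r = 0.0247/12 ≈ 0.00205833, n = 83
FV = $1,244.79 × ((1 + 0.0247/12)^83 − 1) / (0.0247/12)
FV = $1,244.79 × 90.410344
FV = $112,541.89

FV = PMT × ((1+r)^n - 1)/r = $112,541.89


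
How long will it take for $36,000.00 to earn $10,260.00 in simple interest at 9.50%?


Rearrange the simple interest formula for t:
I = P × r × t  ⇒  t = I / (P × r)
t = $10,260.00 / ($36,000.00 × 0.095)
t = 3

t = I/(P×r) = 3 years


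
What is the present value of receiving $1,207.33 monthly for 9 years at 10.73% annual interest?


Present value of an ordinary annuity: PV = PMT × (1 − (1 + r)^(−n)) / r
Monthly rate r = 0.1073/12 ≈ 0.00894167, n = 108
PV = $1,207.33 × (1 − (1 + 0.1073/12)^(−108)) / (0.1073/12)
PV = $1,207.33 × 69.075028
PV = $83,396.35

PV = PMT × (1-(1+r)^(-n))/r = $83,396.35


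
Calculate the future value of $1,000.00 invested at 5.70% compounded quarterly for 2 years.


Compound interest formula: A = P(1 + r/n)^(nt)
A = $1,000.00 × (1 + 0.057/4)^(4 × 2)
Growth factor: (1 + 0.057/4)^8 = 1.119851
A = $1,000.00 × 1.119851
A = $1,119.85

A = P(1 + r/n)^(nt) = $1,119.85


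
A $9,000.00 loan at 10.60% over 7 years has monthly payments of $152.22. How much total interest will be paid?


Total paid over the life of the loan = PMT × n.
Total paid = $152.22 × 84 = $12,786.48
Total interest = total paid − principal = $12,786.48 − $9,000.00 = $3,786.48

Total interest = (PMT × n) - PV = $3,786.48


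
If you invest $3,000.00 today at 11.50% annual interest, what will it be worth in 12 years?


Future value formula: FV = PV × (1 + r)^t
FV = $3,000.00 × (1 + 0.115)^12
FV = $3,000.00 × 3.692312
FV = $11,076.94

FV = PV × (1 + r)^t = $11,076.94


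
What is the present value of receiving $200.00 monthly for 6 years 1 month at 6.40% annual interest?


Present value of an ordinary annuity: PV = PMT × (1 − (1 + r)^(−n)) / r
Monthly rate r = 0.064/12 ≈ 0.00533333, n = 73
PV = $200.00 × (1 − (1 + 0.064/12)^(−73)) / (0.064/12)
PV = $200.00 × 60.335686
PV = $12,067.14

PV = PMT × (1-(1+r)^(-n))/r = $12,067.14


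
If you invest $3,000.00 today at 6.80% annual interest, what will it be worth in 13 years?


Future value formula: FV = PV × (1 + r)^t
FV = $3,000.00 × (1 + 0.068)^13
FV = $3,000.00 × 2.351940
FV = $7,055.82

FV = PV × (1 + r)^t = $7,055.82


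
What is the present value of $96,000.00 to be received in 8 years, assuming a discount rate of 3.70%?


Present value formula: PV = FV / (1 + r)^t
PV = $96,000.00 / (1 + 0.037)^8
PV = $96,000.00 / 1.3373037
PV = $71,786.24

PV = FV / (1 + r)^t = $71,786.24


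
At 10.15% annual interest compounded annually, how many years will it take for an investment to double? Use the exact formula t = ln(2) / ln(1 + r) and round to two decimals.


Doubling condition: (1 + r)^t = 2
Take ln of both sides: t × ln(1 + r) = ln(2)
t = ln(2) / ln(1 + r)
t = 0.693147 / 0.096673
t = 7.17

t = ln(2) / ln(1 + r) = 7.17 years
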